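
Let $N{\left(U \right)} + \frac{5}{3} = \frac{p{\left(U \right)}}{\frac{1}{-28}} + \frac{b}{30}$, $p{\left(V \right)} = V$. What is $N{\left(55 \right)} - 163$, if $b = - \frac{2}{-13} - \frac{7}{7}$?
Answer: $- \frac{664831}{390} \approx -1704.7$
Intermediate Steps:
$b = - \frac{11}{13}$ ($b = \left(-2\right) \left(- \frac{1}{13}\right) - 1 = \frac{2}{13} - 1 = - \frac{11}{13} \approx -0.84615$)
$N{\left(U \right)} = - \frac{661}{390} - 28 U$ ($N{\left(U \right)} = - \frac{5}{3} + \left(\frac{U}{\frac{1}{-28}} - \frac{11}{13 \cdot 30}\right) = - \frac{5}{3} + \left(\frac{U}{- \frac{1}{28}} - \frac{11}{390}\right) = - \frac{5}{3} + \left(U \left(-28\right) - \frac{11}{390}\right) = - \frac{5}{3} - \left(\frac{11}{390} + 28 U\right) = - \frac{661}{390} - 28 U$)
$N{\left(55 \right)} - 163 = \left(- \frac{661}{390} - 1540\right) - 163 = - \frac{601261}{390} - 163 = - \frac{664831}{390}$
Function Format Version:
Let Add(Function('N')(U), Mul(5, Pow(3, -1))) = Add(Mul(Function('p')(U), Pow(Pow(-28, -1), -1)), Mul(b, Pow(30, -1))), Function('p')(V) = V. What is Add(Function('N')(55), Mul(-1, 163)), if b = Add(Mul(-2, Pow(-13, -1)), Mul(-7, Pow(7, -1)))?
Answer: Rational(-664831, 390) ≈ -1704.7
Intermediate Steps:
b = Rational(-11, 13) (b = Add(Mul(-2, Rational(-1, 13)), Mul(-7, Rational(1, 7))) = Add(Rational(2, 13), -1) = Rational(-11, 13) ≈ -0.84615)
Function('N')(U) = Add(Rational(-661, 390), Mul(-28, U)) (Function('N')(U) = Add(Rational(-5, 3), Add(Mul(U, Pow(Pow(-28, -1), -1)), Mul(Rational(-11, 13), Pow(30, -1)))) = Add(Rational(-5, 3), Add(Mul(U, Pow(Rational(-1, 28), -1)), Mul(Rational(-11, 13), Rational(1, 30)))) = Add(Rational(-5, 3), Add(Mul(U, -28), Rational(-11, 390))) = Add(Rational(-5, 3), Add(Mul(-28, U), Rational(-11, 390))) = Add(Rational(-5, 3), Add(Rational(-11, 390), Mul(-28, U))) = Add(Rational(-661, 390), Mul(-28, U)))
Add(Function('N')(55), Mul(-1, 163)) = Add(Add(Rational(-661, 390), Mul(-28, 55)), Mul(-1, 163)) = Add(Add(Rational(-661, 390), -1540), -163) = Add(Rational(-601261, 390), -163) = Rational(-664831, 390)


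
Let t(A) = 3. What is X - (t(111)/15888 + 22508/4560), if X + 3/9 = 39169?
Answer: 59112168287/1509360 ≈ 39164.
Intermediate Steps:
X = 117506/3 (X = -⅓ + 39169 = 117506/3 ≈ 39169.)
X - (t(111)/15888 + 22508/4560) = 117506/3 - (3/15888 + 22508/4560) = 117506/3 - (3*(1/15888) + 22508*(1/4560)) = 117506/3 - (1/5296 + 5627/1140) = 117506/3 - 1*7450433/1509360 = 117506/3 - 7450433/1509360 = 59112168287/1509360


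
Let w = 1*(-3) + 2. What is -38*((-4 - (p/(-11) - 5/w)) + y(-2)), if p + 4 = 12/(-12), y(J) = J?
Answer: 4788/11 ≈ 435.27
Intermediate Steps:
p = -5 (p = -4 + 12/(-12) = -4 + 12*(-1/12) = -4 - 1 = -5)
w = -1 (w = -3 + 2 = -1)
-38*((-4 - (p/(-11) - 5/w)) + y(-2)) = -38*((-4 - (-5/(-11) - 5/(-1))) - 2) = -38*((-4 - (-5*(-1/11) - 5*(-1))) - 2) = -38*((-4 - (5/11 + 5)) - 2) = -38*((-4 - 1*60/11) - 2) = -38*((-4 - 60/11) - 2) = -38*(-104/11 - 2) = -38*(-126/11) = 4788/11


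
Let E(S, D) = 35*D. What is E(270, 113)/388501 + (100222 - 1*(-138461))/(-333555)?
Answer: -30469791386/43195483685 ≈ -0.70539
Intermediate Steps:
E(270, 113)/388501 + (100222 - 1*(-138461))/(-333555) = (35*113)/388501 + (100222 - 1*(-138461))/(-333555) = 3955*(1/388501) + (100222 + 138461)*(-1/333555) = 3955/388501 + 238683*(-1/333555) = 3955/388501 - 79561/111185 = -30469791386/43195483685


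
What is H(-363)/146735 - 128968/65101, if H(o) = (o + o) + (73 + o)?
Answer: -18990262096/9552595235 ≈ -1.9880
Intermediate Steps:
H(o) = 73 + 3*o (H(o) = 2*o + (73 + o) = 73 + 3*o)
H(-363)/146735 - 128968/65101 = (73 + 3*(-363))/146735 - 128968/65101 = (73 - 1089)*(1/146735) - 128968*1/65101 = -1016*1/146735 - 128968/65101 = -1016/146735 - 128968/65101 = -18990262096/9552595235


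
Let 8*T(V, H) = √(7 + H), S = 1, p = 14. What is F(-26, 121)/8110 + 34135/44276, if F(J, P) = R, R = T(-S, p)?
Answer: 34135/44276 + √21/64880 ≈ 0.77103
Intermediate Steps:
T(V, H) = √(7 + H)/8
R = √21/8 (R = √(7 + 14)/8 = √21/8 ≈ 0.57282)
F(J, P) = √21/8
F(-26, 121)/8110 + 34135/44276 = (√21/8)/8110 + 34135/44276 = (√21/8)*(1/8110) + 34135*(1/44276) = √21/64880 + 34135/44276 = 34135/44276 + √21/64880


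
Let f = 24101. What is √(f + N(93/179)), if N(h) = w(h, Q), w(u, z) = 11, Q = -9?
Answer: 4*√1507 ≈ 155.28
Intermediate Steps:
N(h) = 11
√(f + N(93/179)) = √(24101 + 11) = √24112 = 4*√1507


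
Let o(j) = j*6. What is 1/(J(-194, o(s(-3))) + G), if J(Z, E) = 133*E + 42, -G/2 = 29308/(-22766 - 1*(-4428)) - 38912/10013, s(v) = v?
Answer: -4832063/11312010636 ≈ -0.00042716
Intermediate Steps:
G = 53001540/4832063 (G = -2*(29308/(-22766 - 1*(-4428)) - 38912/10013) = -2*(29308/(-22766 + 4428) - 38912*1/10013) = -2*(29308/(-18338) - 2048/527) = -2*(29308*(-1/18338) - 2048/527) = -2*(-14654/9169 - 2048/527) = -2*(-26500770/4832063) = 53001540/4832063 ≈ 10.969)
o(j) = 6*j
J(Z, E) = 42 + 133*E
1/(J(-194, o(s(-3))) + G) = 1/((42 + 133*(6*(-3))) + 53001540/4832063) = 1/((42 + 133*(-18)) + 53001540/4832063) = 1/((42 - 2394) + 53001540/4832063) = 1/(-2352 + 53001540/4832063) = 1/(-11312010636/4832063) = -4832063/11312010636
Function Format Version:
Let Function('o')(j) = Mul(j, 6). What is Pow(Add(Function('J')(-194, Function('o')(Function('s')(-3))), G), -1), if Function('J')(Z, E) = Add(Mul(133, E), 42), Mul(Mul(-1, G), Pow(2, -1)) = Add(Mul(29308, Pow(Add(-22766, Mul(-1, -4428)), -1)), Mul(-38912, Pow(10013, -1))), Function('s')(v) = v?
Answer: Rational(-4832063, 11312010636) ≈ -0.00042716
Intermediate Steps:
G = Rational(53001540, 4832063) (G = Mul(-2, Add(Mul(29308, Pow(Add(-22766, Mul(-1, -4428)), -1)), Mul(-38912, Pow(10013, -1)))) = Mul(-2, Add(Mul(29308, Pow(Add(-22766, 4428), -1)), Mul(-38912, Rational(1, 10013)))) = Mul(-2, Add(Mul(29308, Pow(-18338, -1)), Rational(-2048, 527))) = Mul(-2, Add(Mul(29308, Rational(-1, 18338)), Rational(-2048, 527))) = Mul(-2, Add(Rational(-14654, 9169), Rational(-2048, 527))) = Mul(-2, Rational(-26500770, 4832063)) = Rational(53001540, 4832063) ≈ 10.969)
Function('o')(j) = Mul(6, j)
Function('J')(Z, E) = Add(42, Mul(133, E))
Pow(Add(Function('J')(-194, Function('o')(Function('s')(-3))), G), -1) = Pow(Add(Add(42, Mul(133, Mul(6, -3))), Rational(53001540, 4832063)), -1) = Pow(Add(Add(42, Mul(133, -18)), Rational(53001540, 4832063)), -1) = Pow(Add(Add(42, -2394), Rational(53001540, 4832063)), -1) = Pow(Add(-2352, Rational(53001540, 4832063)), -1) = Pow(Rational(-11312010636, 4832063), -1) = Rational(-4832063, 11312010636)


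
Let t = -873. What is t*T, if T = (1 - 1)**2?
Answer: 0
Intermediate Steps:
T = 0 (T = 0**2 = 0)
t*T = -873*0 = 0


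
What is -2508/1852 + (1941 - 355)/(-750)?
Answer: -602284/173625 ≈ -3.4689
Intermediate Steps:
-2508/1852 + (1941 - 355)/(-750) = -2508*1/1852 + 1586*(-1/750) = -627/463 - 793/375 = -602284/173625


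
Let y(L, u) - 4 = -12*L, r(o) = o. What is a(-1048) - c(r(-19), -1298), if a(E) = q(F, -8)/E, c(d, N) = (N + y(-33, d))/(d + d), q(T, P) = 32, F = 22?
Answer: -58895/2489 ≈ -23.662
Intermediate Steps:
y(L, u) = 4 - 12*L
c(d, N) = (400 + N)/(2*d) (c(d, N) = (N + (4 - 12*(-33)))/(d + d) = (N + (4 + 396))/((2*d)) = (N + 400)*(1/(2*d)) = (400 + N)*(1/(2*d)) = (400 + N)/(2*d))
a(E) = 32/E
a(-1048) - c(r(-19), -1298) = 32/(-1048) - (400 - 1298)/(2*(-19)) = 32*(-1/1048) - (-1)*(-898)/(2*19) = -4/131 - 1*449/19 = -4/131 - 449/19 = -58895/2489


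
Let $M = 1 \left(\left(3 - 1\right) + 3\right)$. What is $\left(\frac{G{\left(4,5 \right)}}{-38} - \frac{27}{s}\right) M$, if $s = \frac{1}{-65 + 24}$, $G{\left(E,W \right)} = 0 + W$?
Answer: $\frac{210305}{38} \approx 5534.3$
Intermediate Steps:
$G{\left(E,W \right)} = W$
$s = - \frac{1}{41}$ ($s = \frac{1}{-41} = - \frac{1}{41} \approx -0.02439$)
$M = 5$ ($M = 1 \left(2 + 3\right) = 1 \cdot 5 = 5$)
$\left(\frac{G{\left(4,5 \right)}}{-38} - \frac{27}{s}\right) M = \left(\frac{5}{-38} - \frac{27}{- \frac{1}{41}}\right) 5 = \left(5 \left(- \frac{1}{38}\right) - -1107\right) 5 = \left(- \frac{5}{38} + 1107\right) 5 = \frac{42061}{38} \cdot 5 = \frac{210305}{38}$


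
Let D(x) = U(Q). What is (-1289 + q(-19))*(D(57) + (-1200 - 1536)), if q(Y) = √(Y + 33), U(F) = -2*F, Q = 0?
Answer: 3526704 - 2736*√14 ≈ 3.5165e+6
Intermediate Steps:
q(Y) = √(33 + Y)
D(x) = 0 (D(x) = -2*0 = 0)
(-1289 + q(-19))*(D(57) + (-1200 - 1536)) = (-1289 + √(33 - 19))*(0 + (-1200 - 1536)) = (-1289 + √14)*(0 - 2736) = (-1289 + √14)*(-2736) = 3526704 - 2736*√14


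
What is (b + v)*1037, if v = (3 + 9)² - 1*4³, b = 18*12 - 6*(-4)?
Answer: 331840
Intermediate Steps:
b = 240 (b = 216 + 24 = 240)
v = 80 (v = 12² - 1*64 = 144 - 64 = 80)
(b + v)*1037 = (240 + 80)*1037 = 320*1037 = 331840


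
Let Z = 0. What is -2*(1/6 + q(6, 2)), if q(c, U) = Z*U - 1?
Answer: 5/3 ≈ 1.6667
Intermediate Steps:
q(c, U) = -1 (q(c, U) = 0*U - 1 = 0 - 1 = -1)
-2*(1/6 + q(6, 2)) = -2*(1/6 - 1) = -2*(⅙ - 1) = -2*(-⅚) = 5/3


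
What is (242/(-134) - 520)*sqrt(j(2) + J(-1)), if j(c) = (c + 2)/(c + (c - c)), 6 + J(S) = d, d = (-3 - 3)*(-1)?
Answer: -34961*sqrt(2)/67 ≈ -737.95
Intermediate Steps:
d = 6 (d = -6*(-1) = 6)
J(S) = 0 (J(S) = -6 + 6 = 0)
j(c) = (2 + c)/c (j(c) = (2 + c)/(c + 0) = (2 + c)/c)
(242/(-134) - 520)*sqrt(j(2) + J(-1)) = (242/(-134) - 520)*sqrt((2 + 2)/2 + 0) = (242*(-1/134) - 520)*sqrt((1/2)*4 + 0) = (-121/67 - 520)*sqrt(2 + 0) = -34961*sqrt(2)/67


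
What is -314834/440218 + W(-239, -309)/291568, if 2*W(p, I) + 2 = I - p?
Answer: -11476420945/16044185228 ≈ -0.71530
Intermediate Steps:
W(p, I) = -1 + I/2 - p/2 (W(p, I) = -1 + (I - p)/2 = -1 + (I/2 - p/2) = -1 + I/2 - p/2)
-314834/440218 + W(-239, -309)/291568 = -314834/440218 + (-1 + (½)*(-309) - ½*(-239))/291568 = -314834*1/440218 + (-1 - 309/2 + 239/2)*(1/291568) = -157417/220109 - 36*1/291568 = -157417/220109 - 9/72892 = -11476420945/16044185228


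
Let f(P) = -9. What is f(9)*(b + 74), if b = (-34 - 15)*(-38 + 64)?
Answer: 10800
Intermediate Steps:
b = -1274 (b = -49*26 = -1274)
f(9)*(b + 74) = -9*(-1274 + 74) = -9*(-1200) = 10800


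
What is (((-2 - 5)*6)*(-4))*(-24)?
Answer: -4032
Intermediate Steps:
(((-2 - 5)*6)*(-4))*(-24) = (-7*6*(-4))*(-24) = -42*(-4)*(-24) = 168*(-24) = -4032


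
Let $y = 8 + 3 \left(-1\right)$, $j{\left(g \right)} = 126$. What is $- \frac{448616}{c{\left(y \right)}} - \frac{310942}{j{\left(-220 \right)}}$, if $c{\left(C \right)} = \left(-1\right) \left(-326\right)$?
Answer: $- \frac{39473177}{10269} \approx -3843.9$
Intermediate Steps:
$y = 5$ ($y = 8 - 3 = 5$)
$c{\left(C \right)} = 326$
$- \frac{448616}{c{\left(y \right)}} - \frac{310942}{j{\left(-220 \right)}} = - \frac{448616}{326} - \frac{310942}{126} = \left(-448616\right) \frac{1}{326} - \frac{155471}{63} = - \frac{224308}{163} - \frac{155471}{63} = - \frac{39473177}{10269}$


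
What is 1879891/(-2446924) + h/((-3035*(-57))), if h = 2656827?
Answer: 108348105379/7426414340 ≈ 14.590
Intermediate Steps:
1879891/(-2446924) + h/((-3035*(-57))) = 1879891/(-2446924) + 2656827/((-3035*(-57))) = 1879891*(-1/2446924) + 2656827/172995 = -1879891/2446924 + 2656827*(1/172995) = -1879891/2446924 + 46611/3035 = 108348105379/7426414340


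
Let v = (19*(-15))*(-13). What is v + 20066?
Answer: 23771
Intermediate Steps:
v = 3705 (v = -285*(-13) = 3705)
v + 20066 = 3705 + 20066 = 23771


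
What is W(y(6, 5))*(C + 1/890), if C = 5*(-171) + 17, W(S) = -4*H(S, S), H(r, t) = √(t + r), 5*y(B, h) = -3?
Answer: 1491638*I*√30/2225 ≈ 3671.9*I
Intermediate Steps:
y(B, h) = -⅗ (y(B, h) = (⅕)*(-3) = -⅗)
H(r, t) = √(r + t)
W(S) = -4*√2*√S (W(S) = -4*√(S + S) = -4*√2*√S)
C = -838 (C = -855 + 17 = -838)
W(y(6, 5))*(C + 1/890) = (-4*√2*√(-⅗))*(-838 + 1/890) = (-4*√2*I*√15/5)*(-838 + 1/890) = -4*I*√30/5*(-745819/890) = 1491638*I*√30/2225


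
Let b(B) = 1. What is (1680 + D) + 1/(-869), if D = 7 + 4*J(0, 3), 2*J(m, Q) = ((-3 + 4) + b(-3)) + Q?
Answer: 1474692/869 ≈ 1697.0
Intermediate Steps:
J(m, Q) = 1 + Q/2 (J(m, Q) = (((-3 + 4) + 1) + Q)/2 = ((1 + 1) + Q)/2 = (2 + Q)/2 = 1 + Q/2)
D = 17 (D = 7 + 4*(1 + (½)*3) = 7 + 4*(1 + 3/2) = 7 + 4*(5/2) = 7 + 10 = 17)
(1680 + D) + 1/(-869) = (1680 + 17) + 1/(-869) = 1697 - 1/869 = 1474692/869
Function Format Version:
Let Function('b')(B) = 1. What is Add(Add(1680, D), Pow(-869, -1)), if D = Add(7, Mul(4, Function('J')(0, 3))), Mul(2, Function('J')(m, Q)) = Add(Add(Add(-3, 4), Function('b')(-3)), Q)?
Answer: Rational(1474692, 869) ≈ 1697.0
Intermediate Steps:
Function('J')(m, Q) = Add(1, Mul(Rational(1, 2), Q)) (Function('J')(m, Q) = Mul(Rational(1, 2), Add(Add(Add(-3, 4), 1), Q)) = Mul(Rational(1, 2), Add(Add(1, 1), Q)) = Mul(Rational(1, 2), Add(2, Q)) = Add(1, Mul(Rational(1, 2), Q)))
D = 17 (D = Add(7, Mul(4, Add(1, Mul(Rational(1, 2), 3)))) = Add(7, Mul(4, Add(1, Rational(3, 2)))) = Add(7, Mul(4, Rational(5, 2))) = Add(7, 10) = 17)
Add(Add(1680, D), Pow(-869, -1)) = Add(Add(1680, 17), Pow(-869, -1)) = Add(1697, Rational(-1, 869)) = Rational(1474692, 869)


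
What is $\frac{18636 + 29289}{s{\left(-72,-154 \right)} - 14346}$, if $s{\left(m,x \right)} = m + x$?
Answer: $- \frac{47925}{14572} \approx -3.2888$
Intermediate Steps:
$\frac{18636 + 29289}{s{\left(-72,-154 \right)} - 14346} = \frac{18636 + 29289}{\left(-72 - 154\right) - 14346} = \frac{47925}{-226 - 14346} = \frac{47925}{-14572} = 47925 \left(- \frac{1}{14572}\right) = - \frac{47925}{14572}$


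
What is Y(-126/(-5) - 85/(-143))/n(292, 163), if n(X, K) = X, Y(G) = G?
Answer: 18443/208780 ≈ 0.088337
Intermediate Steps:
Y(-126/(-5) - 85/(-143))/n(292, 163) = (-126/(-5) - 85/(-143))/292 = (-126*(-⅕) - 85*(-1/143))*(1/292) = (126/5 + 85/143)*(1/292) = (18443/715)*(1/292) = 18443/208780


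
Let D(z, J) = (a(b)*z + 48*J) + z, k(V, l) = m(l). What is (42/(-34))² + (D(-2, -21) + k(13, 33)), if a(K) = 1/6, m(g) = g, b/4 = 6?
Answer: -846025/867 ≈ -975.81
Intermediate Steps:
b = 24 (b = 4*6 = 24)
k(V, l) = l
a(K) = ⅙
D(z, J) = 48*J + 7*z/6 (D(z, J) = (z/6 + 48*J) + z = (48*J + z/6) + z = 48*J + 7*z/6)
(42/(-34))² + (D(-2, -21) + k(13, 33)) = (42/(-34))² + ((48*(-21) + (7/6)*(-2)) + 33) = (42*(-1/34))² + ((-1008 - 7/3) + 33) = (-21/17)² + (-3031/3 + 33) = 441/289 - 2932/3 = -846025/867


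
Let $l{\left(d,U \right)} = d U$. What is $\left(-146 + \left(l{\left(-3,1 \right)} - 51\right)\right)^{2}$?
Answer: $40000$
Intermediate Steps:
$l{\left(d,U \right)} = U d$
$\left(-146 + \left(l{\left(-3,1 \right)} - 51\right)\right)^{2} = \left(-146 + \left(1 \left(-3\right) - 51\right)\right)^{2} = \left(-146 - 54\right)^{2} = \left(-200\right)^{2} = 40000$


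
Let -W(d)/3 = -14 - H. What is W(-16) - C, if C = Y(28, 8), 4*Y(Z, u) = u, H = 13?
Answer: 79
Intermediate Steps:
Y(Z, u) = u/4
C = 2 (C = (¼)*8 = 2)
W(d) = 81 (W(d) = -3*(-14 - 1*13) = -3*(-14 - 13) = -3*(-27) = 81)
W(-16) - C = 81 - 1*2 = 81 - 2 = 79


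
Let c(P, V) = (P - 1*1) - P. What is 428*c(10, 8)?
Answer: -428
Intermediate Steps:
c(P, V) = -1 (c(P, V) = (P - 1) - P = (-1 + P) - P = -1)
428*c(10, 8) = 428*(-1) = -428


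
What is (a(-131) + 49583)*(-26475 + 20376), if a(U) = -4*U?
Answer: -305602593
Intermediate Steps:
(a(-131) + 49583)*(-26475 + 20376) = (-4*(-131) + 49583)*(-26475 + 20376) = (524 + 49583)*(-6099) = 50107*(-6099) = -305602593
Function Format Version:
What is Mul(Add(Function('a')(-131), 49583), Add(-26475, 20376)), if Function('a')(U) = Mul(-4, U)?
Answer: -305602593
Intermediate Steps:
Mul(Add(Function('a')(-131), 49583), Add(-26475, 20376)) = Mul(Add(Mul(-4, -131), 49583), Add(-26475, 20376)) = Mul(Add(524, 49583), -6099) = Mul(50107, -6099) = -305602593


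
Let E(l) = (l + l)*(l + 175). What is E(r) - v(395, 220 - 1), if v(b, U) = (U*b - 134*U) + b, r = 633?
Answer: 965374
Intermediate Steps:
v(b, U) = b - 134*U + U*b (v(b, U) = (-134*U + U*b) + b = b - 134*U + U*b)
E(l) = 2*l*(175 + l) (E(l) = (2*l)*(175 + l) = 2*l*(175 + l))
E(r) - v(395, 220 - 1) = 2*633*(175 + 633) - (395 - 134*(220 - 1) + (220 - 1)*395) = 2*633*808 - (395 - 134*219 + 219*395) = 1022928 - (395 - 29346 + 86505) = 1022928 - 1*57554 = 1022928 - 57554 = 965374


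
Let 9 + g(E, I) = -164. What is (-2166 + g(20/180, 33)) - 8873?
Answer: -11212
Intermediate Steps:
g(E, I) = -173 (g(E, I) = -9 - 164 = -173)
(-2166 + g(20/180, 33)) - 8873 = (-2166 - 173) - 8873 = -2339 - 8873 = -11212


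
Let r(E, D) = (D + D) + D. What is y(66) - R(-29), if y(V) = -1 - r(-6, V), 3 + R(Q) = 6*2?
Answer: -208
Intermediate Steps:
R(Q) = 9 (R(Q) = -3 + 6*2 = -3 + 12 = 9)
r(E, D) = 3*D (r(E, D) = 2*D + D = 3*D)
y(V) = -1 - 3*V
y(66) - R(-29) = (-1 - 3*66) - 1*9 = (-1 - 198) - 9 = -199 - 9 = -208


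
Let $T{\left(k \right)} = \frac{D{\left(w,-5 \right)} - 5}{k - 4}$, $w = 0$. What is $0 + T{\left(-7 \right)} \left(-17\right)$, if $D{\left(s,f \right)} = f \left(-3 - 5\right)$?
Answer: $\frac{595}{11} \approx 54.091$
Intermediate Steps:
$D{\left(s,f \right)} = - 8 f$ ($D{\left(s,f \right)} = f \left(-3 - 5\right) = f \left(-8\right) = - 8 f$)
$T{\left(k \right)} = \frac{35}{-4 + k}$ ($T{\left(k \right)} = \frac{\left(-8\right) \left(-5\right) - 5}{k - 4} = \frac{40 - 5}{-4 + k} = \frac{35}{-4 + k}$)
$0 + T{\left(-7 \right)} \left(-17\right) = 0 + \frac{35}{-4 - 7} \left(-17\right) = 0 + \frac{35}{-11} \left(-17\right) = 0 + 35 \left(- \frac{1}{11}\right) \left(-17\right) = 0 - - \frac{595}{11} = 0 + \frac{595}{11} = \frac{595}{11}$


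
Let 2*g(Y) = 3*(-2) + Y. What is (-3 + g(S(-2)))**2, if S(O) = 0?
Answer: 36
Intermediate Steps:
g(Y) = -3 + Y/2 (g(Y) = (3*(-2) + Y)/2 = (-6 + Y)/2 = -3 + Y/2)
(-3 + g(S(-2)))**2 = (-3 + (-3 + (1/2)*0))**2 = (-3 + (-3 + 0))**2 = (-3 - 3)**2 = (-6)**2 = 36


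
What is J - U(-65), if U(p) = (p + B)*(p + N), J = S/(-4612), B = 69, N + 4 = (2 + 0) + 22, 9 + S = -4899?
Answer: 208767/1153 ≈ 181.06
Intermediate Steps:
S = -4908 (S = -9 - 4899 = -4908)
N = 20 (N = -4 + ((2 + 0) + 22) = -4 + (2 + 22) = -4 + 24 = 20)
J = 1227/1153 (J = -4908/(-4612) = -4908*(-1/4612) = 1227/1153 ≈ 1.0642)
U(p) = (20 + p)*(69 + p) (U(p) = (p + 69)*(p + 20) = (69 + p)*(20 + p) = (20 + p)*(69 + p))
J - U(-65) = 1227/1153 - (1380 + (-65)**2 + 89*(-65)) = 1227/1153 - (1380 + 4225 - 5785) = 1227/1153 - 1*(-180) = 1227/1153 + 180 = 208767/1153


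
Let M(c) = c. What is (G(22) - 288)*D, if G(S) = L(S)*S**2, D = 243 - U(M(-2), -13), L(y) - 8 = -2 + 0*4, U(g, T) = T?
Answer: 669696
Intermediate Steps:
L(y) = 6 (L(y) = 8 + (-2 + 0*4) = 8 + (-2 + 0) = 8 - 2 = 6)
D = 256 (D = 243 - 1*(-13) = 243 + 13 = 256)
G(S) = 6*S**2
(G(22) - 288)*D = (6*22**2 - 288)*256 = (6*484 - 288)*256 = (2904 - 288)*256 = 2616*256 = 669696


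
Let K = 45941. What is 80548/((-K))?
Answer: -80548/45941 ≈ -1.7533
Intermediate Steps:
80548/((-K)) = 80548/((-1*45941)) = 80548/(-45941) = 80548*(-1/45941) = -80548/45941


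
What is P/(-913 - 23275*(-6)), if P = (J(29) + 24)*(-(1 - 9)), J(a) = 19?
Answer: 344/138737 ≈ 0.0024795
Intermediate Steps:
P = 344 (P = (19 + 24)*(-(1 - 9)) = 43*(-1*(-8)) = 43*8 = 344)
P/(-913 - 23275*(-6)) = 344/(-913 - 23275*(-6)) = 344/(-913 - 931*(-150)) = 344/(-913 + 139650) = 344/138737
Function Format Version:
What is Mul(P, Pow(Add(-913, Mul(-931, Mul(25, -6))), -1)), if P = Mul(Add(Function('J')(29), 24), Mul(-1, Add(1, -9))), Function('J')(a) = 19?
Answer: Rational(344, 138737) ≈ 0.0024795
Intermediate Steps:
P = 344 (P = Mul(Add(19, 24), Mul(-1, Add(1, -9))) = Mul(43, Mul(-1, -8)) = Mul(43, 8) = 344)
Mul(P, Pow(Add(-913, Mul(-931, Mul(25, -6))), -1)) = Mul(344, Pow(Add(-913, Mul(-931, Mul(25, -6))), -1)) = Mul(344, Pow(Add(-913, Mul(-931, -150)), -1)) = Mul(344, Pow(Add(-913, 139650), -1)) = Mul(344, Pow(138737, -1)) = Mul(344, Rational(1, 138737)) = Rational(344, 138737)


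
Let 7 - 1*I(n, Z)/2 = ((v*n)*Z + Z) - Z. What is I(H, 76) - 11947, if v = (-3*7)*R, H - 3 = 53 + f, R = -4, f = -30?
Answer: -343901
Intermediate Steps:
H = 26 (H = 3 + (53 - 30) = 3 + 23 = 26)
v = 84 (v = -3*7*(-4) = -21*(-4) = 84)
I(n, Z) = 14 - 168*Z*n (I(n, Z) = 14 - 2*(((84*n)*Z + Z) - Z) = 14 - 2*((84*Z*n + Z) - Z) = 14 - 2*((Z + 84*Z*n) - Z) = 14 - 168*Z*n)
I(H, 76) - 11947 = (14 - 168*76*26) - 11947 = (14 - 331968) - 11947 = -331954 - 11947 = -343901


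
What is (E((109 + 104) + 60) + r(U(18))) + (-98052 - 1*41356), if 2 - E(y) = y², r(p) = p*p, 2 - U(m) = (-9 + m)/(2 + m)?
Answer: -85573039/400 ≈ -2.1393e+5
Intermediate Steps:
U(m) = 2 - (-9 + m)/(2 + m)
r(p) = p²
E(y) = 2 - y²
(E((109 + 104) + 60) + r(U(18))) + (-98052 - 1*41356) = ((2 - ((109 + 104) + 60)²) + ((13 + 18)/(2 + 18))²) + (-98052 - 1*41356) = ((2 - (213 + 60)²) + (31/20)²) + (-98052 - 41356) = ((2 - 1*273²) + ((1/20)*31)²) - 139408 = ((2 - 1*74529) + (31/20)²) - 139408 = ((2 - 74529) + 961/400) - 139408 = (-74527 + 961/400) - 139408 = -29809839/400 - 139408 = -85573039/400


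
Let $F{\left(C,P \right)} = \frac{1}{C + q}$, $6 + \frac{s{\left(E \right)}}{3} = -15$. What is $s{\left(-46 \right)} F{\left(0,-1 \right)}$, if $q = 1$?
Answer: $-63$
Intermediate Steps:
$s{\left(E \right)} = -63$ ($s{\left(E \right)} = -18 + 3 \left(-15\right) = -18 - 45 = -63$)
$F{\left(C,P \right)} = \frac{1}{1 + C}$ ($F{\left(C,P \right)} = \frac{1}{C + 1} = \frac{1}{1 + C}$)
$s{\left(-46 \right)} F{\left(0,-1 \right)} = - \frac{63}{1 + 0} = - \frac{63}{1} = \left(-63\right) 1 = -63$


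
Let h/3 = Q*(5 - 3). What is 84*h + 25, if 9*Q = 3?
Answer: 193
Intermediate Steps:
Q = ⅓ (Q = (⅑)*3 = ⅓ ≈ 0.33333)
h = 2 (h = 3*((5 - 3)/3) = 3*((⅓)*2) = 3*(⅔) = 2)
84*h + 25 = 84*2 + 25 = 168 + 25 = 193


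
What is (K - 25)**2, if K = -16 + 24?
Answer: 289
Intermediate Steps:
K = 8
(K - 25)**2 = (8 - 25)**2 = (-17)**2 = 289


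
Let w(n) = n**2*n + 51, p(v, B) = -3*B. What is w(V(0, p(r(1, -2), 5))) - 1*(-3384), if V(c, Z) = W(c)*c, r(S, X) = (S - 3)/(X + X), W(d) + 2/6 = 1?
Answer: 3435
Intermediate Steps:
W(d) = 2/3 (W(d) = -1/3 + 1 = 2/3)
r(S, X) = (-3 + S)/(2*X) (r(S, X) = (-3 + S)/((2*X)) = (-3 + S)*(1/(2*X)) = (-3 + S)/(2*X))
V(c, Z) = 2*c/3
w(n) = 51 + n**3 (w(n) = n**3 + 51 = 51 + n**3)
w(V(0, p(r(1, -2), 5))) - 1*(-3384) = (51 + ((2/3)*0)**3) - 1*(-3384) = (51 + 0**3) + 3384 = (51 + 0) + 3384 = 51 + 3384 = 3435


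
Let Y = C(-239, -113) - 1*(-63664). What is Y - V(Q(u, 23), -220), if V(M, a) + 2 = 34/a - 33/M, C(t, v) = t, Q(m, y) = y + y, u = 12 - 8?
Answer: 80236258/1265 ≈ 63428.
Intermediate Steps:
u = 4
Q(m, y) = 2*y
V(M, a) = -2 - 33/M + 34/a (V(M, a) = -2 + (34/a - 33/M) = -2 + (-33/M + 34/a) = -2 - 33/M + 34/a)
Y = 63425 (Y = -239 - 1*(-63664) = -239 + 63664 = 63425)
Y - V(Q(u, 23), -220) = 63425 - (-2 - 33/(2*23) + 34/(-220)) = 63425 - (-2 - 33/46 + 34*(-1/220)) = 63425 - (-2 - 33*1/46 - 17/110) = 63425 - (-2 - 33/46 - 17/110) = 63425 - 1*(-3633/1265) = 63425 + 3633/1265 = 80236258/1265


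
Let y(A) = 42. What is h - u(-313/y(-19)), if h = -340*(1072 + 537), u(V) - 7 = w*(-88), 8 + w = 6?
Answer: -547243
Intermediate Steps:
w = -2 (w = -8 + 6 = -2)
u(V) = 183 (u(V) = 7 - 2*(-88) = 7 + 176 = 183)
h = -547060 (h = -340*1609 = -547060)
h - u(-313/y(-19)) = -547060 - 1*183 = -547060 - 183 = -547243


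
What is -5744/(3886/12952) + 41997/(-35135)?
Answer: -1307038389611/68267305 ≈ -19146.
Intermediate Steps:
-5744/(3886/12952) + 41997/(-35135) = -5744/(3886*(1/12952)) + 41997*(-1/35135) = -5744/1943/6476 - 41997/35135 = -5744*6476/1943 - 41997/35135 = -37198144/1943 - 41997/35135 = -1307038389611/68267305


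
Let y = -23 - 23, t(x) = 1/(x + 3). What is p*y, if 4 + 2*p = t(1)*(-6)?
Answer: 253/2 ≈ 126.50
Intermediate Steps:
t(x) = 1/(3 + x)
p = -11/4 (p = -2 + (-6/(3 + 1))/2 = -2 + (-6/4)/2 = -2 + ((¼)*(-6))/2 = -2 + (½)*(-3/2) = -2 - ¾ = -11/4 ≈ -2.7500)
y = -46
p*y = -11/4*(-46) = 253/2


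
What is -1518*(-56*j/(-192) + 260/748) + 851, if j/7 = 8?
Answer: -416001/17 ≈ -24471.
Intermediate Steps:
j = 56 (j = 7*8 = 56)
-1518*(-56*j/(-192) + 260/748) + 851 = -1518*(-56*56/(-192) + 260/748) + 851 = -1518*(-3136*(-1/192) + 260*(1/748)) + 851 = -1518*(49/3 + 65/187) + 851 = -1518*9358/561 + 851 = -430468/17 + 851 = -416001/17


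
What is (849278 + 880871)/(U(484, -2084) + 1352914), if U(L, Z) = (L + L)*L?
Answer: 1730149/1821426 ≈ 0.94989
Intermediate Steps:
U(L, Z) = 2*L² (U(L, Z) = (2*L)*L = 2*L²)
(849278 + 880871)/(U(484, -2084) + 1352914) = (849278 + 880871)/(2*484² + 1352914) = 1730149/(2*234256 + 1352914) = 1730149/(468512 + 1352914) = 1730149/1821426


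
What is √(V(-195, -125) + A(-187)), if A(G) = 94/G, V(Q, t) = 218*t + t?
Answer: I*√957293953/187 ≈ 165.46*I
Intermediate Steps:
V(Q, t) = 219*t
√(V(-195, -125) + A(-187)) = √(219*(-125) + 94/(-187)) = √(-27375 + 94*(-1/187)) = √(-27375 - 94/187) = √(-5119219/187) = I*√957293953/187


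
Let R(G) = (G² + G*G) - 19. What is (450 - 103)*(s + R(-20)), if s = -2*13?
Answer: 261985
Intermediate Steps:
R(G) = -19 + 2*G² (R(G) = (G² + G²) - 19 = 2*G² - 19 = -19 + 2*G²)
s = -26
(450 - 103)*(s + R(-20)) = (450 - 103)*(-26 + (-19 + 2*(-20)²)) = 347*(-26 + (-19 + 2*400)) = 347*(-26 + (-19 + 800)) = 347*(-26 + 781) = 347*755 = 261985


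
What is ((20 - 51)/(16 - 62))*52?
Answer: 806/23 ≈ 35.043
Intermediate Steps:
((20 - 51)/(16 - 62))*52 = -31/(-46)*52 = -31*(-1/46)*52 = (31/46)*52 = 806/23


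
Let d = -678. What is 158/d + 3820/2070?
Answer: 37715/23391 ≈ 1.6124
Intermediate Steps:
158/d + 3820/2070 = 158/(-678) + 3820/2070 = 158*(-1/678) + 3820*(1/2070) = -79/339 + 382/207 = 37715/23391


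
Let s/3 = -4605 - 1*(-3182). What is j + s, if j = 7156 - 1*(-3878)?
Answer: 6765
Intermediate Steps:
j = 11034 (j = 7156 + 3878 = 11034)
s = -4269 (s = 3*(-4605 - 1*(-3182)) = 3*(-4605 + 3182) = 3*(-1423) = -4269)
j + s = 11034 - 4269 = 6765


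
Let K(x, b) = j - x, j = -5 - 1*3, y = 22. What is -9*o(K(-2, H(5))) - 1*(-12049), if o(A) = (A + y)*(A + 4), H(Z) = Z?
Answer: 12337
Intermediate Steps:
j = -8 (j = -5 - 3 = -8)
K(x, b) = -8 - x
o(A) = (4 + A)*(22 + A) (o(A) = (A + 22)*(A + 4) = (22 + A)*(4 + A) = (4 + A)*(22 + A))
-9*o(K(-2, H(5))) - 1*(-12049) = -9*(88 + (-8 - 1*(-2))² + 26*(-8 - 1*(-2))) - 1*(-12049) = -9*(88 + (-8 + 2)² + 26*(-8 + 2)) + 12049 = -9*(88 + (-6)² + 26*(-6)) + 12049 = -9*(88 + 36 - 156) + 12049 = -9*(-32) + 12049 = 288 + 12049 = 12337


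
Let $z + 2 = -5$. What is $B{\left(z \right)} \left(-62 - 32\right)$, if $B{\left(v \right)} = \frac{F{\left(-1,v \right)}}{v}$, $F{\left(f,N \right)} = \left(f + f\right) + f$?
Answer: $- \frac{282}{7} \approx -40.286$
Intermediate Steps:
$z = -7$ ($z = -2 - 5 = -7$)
$F{\left(f,N \right)} = 3 f$ ($F{\left(f,N \right)} = 2 f + f = 3 f$)
$B{\left(v \right)} = - \frac{3}{v}$ ($B{\left(v \right)} = \frac{3 \left(-1\right)}{v} = - \frac{3}{v}$)
$B{\left(z \right)} \left(-62 - 32\right) = - \frac{3}{-7} \left(-62 - 32\right) = \left(-3\right) \left(- \frac{1}{7}\right) \left(-94\right) = \frac{3}{7} \left(-94\right) = - \frac{282}{7}$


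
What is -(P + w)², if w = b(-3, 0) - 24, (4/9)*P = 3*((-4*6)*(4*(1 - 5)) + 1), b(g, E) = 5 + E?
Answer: -106481761/16 ≈ -6.6551e+6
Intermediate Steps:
P = 10395/4 (P = 9*(3*((-4*6)*(4*(1 - 5)) + 1))/4 = 9*(3*(-96*(-4) + 1))/4 = 9*(3*(-24*(-16) + 1))/4 = 9*(3*(384 + 1))/4 = 9*(3*385)/4 = (9/4)*1155 = 10395/4 ≈ 2598.8)
w = -19 (w = (5 + 0) - 24 = 5 - 24 = -19)
-(P + w)² = -(10395/4 - 19)² = -(10319/4)² = -1*106481761/16 = -106481761/16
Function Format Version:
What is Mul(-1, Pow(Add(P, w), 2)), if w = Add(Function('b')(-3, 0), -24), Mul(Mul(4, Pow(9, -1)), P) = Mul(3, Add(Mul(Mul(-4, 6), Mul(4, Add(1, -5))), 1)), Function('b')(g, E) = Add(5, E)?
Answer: Rational(-106481761, 16) ≈ -6.6551e+6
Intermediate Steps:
P = Rational(10395, 4) (P = Mul(Rational(9, 4), Mul(3, Add(Mul(Mul(-4, 6), Mul(4, Add(1, -5))), 1))) = Mul(Rational(9, 4), Mul(3, Add(Mul(-24, Mul(4, -4)), 1))) = Mul(Rational(9, 4), Mul(3, Add(Mul(-24, -16), 1))) = Mul(Rational(9, 4), Mul(3, Add(384, 1))) = Mul(Rational(9, 4), Mul(3, 385)) = Mul(Rational(9, 4), 1155) = Rational(10395, 4) ≈ 2598.8)
w = -19 (w = Add(Add(5, 0), -24) = Add(5, -24) = -19)
Mul(-1, Pow(Add(P, w), 2)) = Mul(-1, Pow(Add(Rational(10395, 4), -19), 2)) = Mul(-1, Pow(Rational(10319, 4), 2)) = Mul(-1, Rational(106481761, 16)) = Rational(-106481761, 16)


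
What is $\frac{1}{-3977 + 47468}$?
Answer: $\frac{1}{43491} \approx 2.2993 \cdot 10^{-5}$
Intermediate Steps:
$\frac{1}{-3977 + 47468} = \frac{1}{43491}$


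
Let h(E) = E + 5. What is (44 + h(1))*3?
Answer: 150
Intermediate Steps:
h(E) = 5 + E
(44 + h(1))*3 = (44 + (5 + 1))*3 = (44 + 6)*3 = 50*3 = 150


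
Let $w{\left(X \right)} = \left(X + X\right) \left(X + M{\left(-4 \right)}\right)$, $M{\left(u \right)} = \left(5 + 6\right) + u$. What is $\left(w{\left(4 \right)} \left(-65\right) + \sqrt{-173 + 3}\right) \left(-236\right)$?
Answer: $1349920 - 236 i \sqrt{170} \approx 1.3499 \cdot 10^{6} - 3077.1 i$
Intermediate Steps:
$M{\left(u \right)} = 11 + u$
$w{\left(X \right)} = 2 X \left(7 + X\right)$ ($w{\left(X \right)} = \left(X + X\right) \left(X + \left(11 - 4\right)\right) = 2 X \left(X + 7\right) = 2 X \left(7 + X\right)$)
$\left(w{\left(4 \right)} \left(-65\right) + \sqrt{-173 + 3}\right) \left(-236\right) = \left(2 \cdot 4 \left(7 + 4\right) \left(-65\right) + \sqrt{-173 + 3}\right) \left(-236\right) = \left(2 \cdot 4 \cdot 11 \left(-65\right) + \sqrt{-170}\right) \left(-236\right) = \left(88 \left(-65\right) + i \sqrt{170}\right) \left(-236\right) = \left(-5720 + i \sqrt{170}\right) \left(-236\right) = 1349920 - 236 i \sqrt{170}$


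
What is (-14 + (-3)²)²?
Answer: 25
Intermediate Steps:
(-14 + (-3)²)² = (-14 + 9)² = (-5)² = 25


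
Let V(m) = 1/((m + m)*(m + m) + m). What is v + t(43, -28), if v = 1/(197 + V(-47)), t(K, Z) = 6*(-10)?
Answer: -103877251/1731434 ≈ -59.995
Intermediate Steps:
t(K, Z) = -60
V(m) = 1/(m + 4*m²) (V(m) = 1/((2*m)*(2*m) + m) = 1/(4*m² + m) = 1/(m + 4*m²))
v = 8789/1731434 (v = 1/(197 + 1/((-47)*(1 + 4*(-47)))) = 1/(197 - 1/(47*(1 - 188))) = 1/(197 - 1/47/(-187)) = 1/(197 - 1/47*(-1/187)) = 1/(197 + 1/8789) = 1/(1731434/8789) = 8789/1731434 ≈ 0.0050761)
v + t(43, -28) = 8789/1731434 - 60 = -103877251/1731434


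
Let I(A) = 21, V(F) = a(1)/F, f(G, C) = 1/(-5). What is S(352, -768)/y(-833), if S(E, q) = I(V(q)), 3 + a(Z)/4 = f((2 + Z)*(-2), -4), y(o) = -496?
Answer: -21/496 ≈ -0.042339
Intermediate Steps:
f(G, C) = -⅕
a(Z) = -64/5 (a(Z) = -12 + 4*(-⅕) = -12 - ⅘ = -64/5)
V(F) = -64/(5*F)
S(E, q) = 21
S(352, -768)/y(-833) = 21/(-496) = 21*(-1/496) = -21/496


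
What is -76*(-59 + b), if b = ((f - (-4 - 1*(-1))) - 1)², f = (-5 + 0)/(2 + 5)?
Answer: 213560/49 ≈ 4358.4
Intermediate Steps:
f = -5/7 ≈ -0.71429
b = 81/49 (b = ((-5/7 - (-4 - 1*(-1))) - 1)² = ((-5/7 - (-4 + 1)) - 1)² = ((-5/7 - 1*(-3)) - 1)² = ((-5/7 + 3) - 1)² = (16/7 - 1)² = (9/7)² = 81/49 ≈ 1.6531)
-76*(-59 + b) = -76*(-59 + 81/49) = -76*(-2810/49) = 213560/49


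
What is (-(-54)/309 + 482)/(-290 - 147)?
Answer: -49664/45011 ≈ -1.1034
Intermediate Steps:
(-(-54)/309 + 482)/(-290 - 147) = (-(-54)/309 + 482)/(-437) = (-1*(-18/103) + 482)*(-1/437) = (18/103 + 482)*(-1/437) = (49664/103)*(-1/437) = -49664/45011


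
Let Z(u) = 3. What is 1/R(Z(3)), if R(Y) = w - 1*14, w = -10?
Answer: -1/24 ≈ -0.041667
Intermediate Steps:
R(Y) = -24 (R(Y) = -10 - 1*14 = -10 - 14 = -24)
1/R(Z(3)) = 1/(-24) = -1/24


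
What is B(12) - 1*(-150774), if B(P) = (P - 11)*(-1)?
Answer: 150773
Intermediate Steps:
B(P) = 11 - P (B(P) = (-11 + P)*(-1) = 11 - P)
B(12) - 1*(-150774) = (11 - 1*12) - 1*(-150774) = (11 - 12) + 150774 = -1 + 150774 = 150773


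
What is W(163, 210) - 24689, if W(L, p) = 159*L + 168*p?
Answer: 36508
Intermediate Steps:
W(163, 210) - 24689 = (159*163 + 168*210) - 24689 = (25917 + 35280) - 24689 = 61197 - 24689 = 36508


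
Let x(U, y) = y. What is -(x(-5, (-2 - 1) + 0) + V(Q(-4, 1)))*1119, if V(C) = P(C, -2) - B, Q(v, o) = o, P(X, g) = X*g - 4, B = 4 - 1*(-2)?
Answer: 16785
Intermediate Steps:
B = 6 (B = 4 + 2 = 6)
P(X, g) = -4 + X*g
V(C) = -10 - 2*C (V(C) = (-4 + C*(-2)) - 1*6 = (-4 - 2*C) - 6 = -10 - 2*C)
-(x(-5, (-2 - 1) + 0) + V(Q(-4, 1)))*1119 = -(((-2 - 1) + 0) + (-10 - 2*1))*1119 = -((-3 + 0) + (-10 - 2))*1119 = -(-3 - 12)*1119 = -1*(-15)*1119 = 15*1119 = 16785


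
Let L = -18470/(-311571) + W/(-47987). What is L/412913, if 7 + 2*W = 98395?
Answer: -14441103884/6173609911191801 ≈ -2.3392e-6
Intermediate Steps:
W = 49194 (W = -7/2 + (½)*98395 = -7/2 + 98395/2 = 49194)
L = -14441103884/14951357577 (L = -18470/(-311571) + 49194/(-47987) = -18470*(-1/311571) + 49194*(-1/47987) = 18470/311571 - 49194/47987 = -14441103884/14951357577 ≈ -0.96587)
L/412913 = -14441103884/14951357577/412913 = -14441103884/14951357577*1/412913 = -14441103884/6173609911191801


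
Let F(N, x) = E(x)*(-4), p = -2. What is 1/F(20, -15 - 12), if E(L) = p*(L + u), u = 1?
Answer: -1/208 ≈ -0.0048077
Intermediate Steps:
E(L) = -2 - 2*L (E(L) = -2*(L + 1) = -2*(1 + L) = -2 - 2*L)
F(N, x) = 8 + 8*x (F(N, x) = (-2 - 2*x)*(-4) = 8 + 8*x)
1/F(20, -15 - 12) = 1/(8 + 8*(-15 - 12)) = 1/(8 + 8*(-27)) = 1/(8 - 216) = 1/(-208) = -1/208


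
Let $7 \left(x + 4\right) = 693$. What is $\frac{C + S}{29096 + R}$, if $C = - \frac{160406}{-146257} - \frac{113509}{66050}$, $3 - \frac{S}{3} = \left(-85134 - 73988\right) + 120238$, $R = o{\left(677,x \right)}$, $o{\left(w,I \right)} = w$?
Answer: $\frac{1126971317606337}{287615363109050} \approx 3.9183$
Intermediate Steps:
$x = 95$ ($x = -4 + \frac{1}{7} \cdot 693 = -4 + 99 = 95$)
$R = 677$
$S = 116661$ ($S = 9 - 3 \left(\left(-85134 - 73988\right) + 120238\right) = 9 - 3 \left(-159122 + 120238\right) = 9 - -116652 = 9 + 116652 = 116661$)
$C = - \frac{6006669513}{9660274850}$ ($C = \left(-160406\right) \left(- \frac{1}{146257}\right) - \frac{113509}{66050} = \frac{160406}{146257} - \frac{113509}{66050} = - \frac{6006669513}{9660274850} \approx -0.62179$)
$\frac{C + S}{29096 + R} = \frac{- \frac{6006669513}{9660274850} + 116661}{29096 + 677} = \frac{1126971317606337}{9660274850 \cdot 29773} = \frac{1126971317606337}{9660274850} \cdot \frac{1}{29773} = \frac{1126971317606337}{287615363109050}$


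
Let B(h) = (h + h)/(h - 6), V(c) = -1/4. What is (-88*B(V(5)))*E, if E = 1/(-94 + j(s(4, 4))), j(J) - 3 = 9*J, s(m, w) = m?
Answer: 16/125 ≈ 0.12800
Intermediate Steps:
j(J) = 3 + 9*J
E = -1/55 (E = 1/(-94 + (3 + 9*4)) = 1/(-94 + (3 + 36)) = 1/(-94 + 39) = 1/(-55) = -1/55 ≈ -0.018182)
V(c) = -¼ (V(c) = -1*¼ = -¼)
B(h) = 2*h/(-6 + h) (B(h) = (2*h)/(-6 + h) = 2*h/(-6 + h))
(-88*B(V(5)))*E = -176*(-1)/(4*(-6 - ¼))*(-1/55) = -176*(-1)/(4*(-25/4))*(-1/55) = -176*(-1)*(-4)/(4*25)*(-1/55) = -88*2/25*(-1/55) = -176/25*(-1/55) = 16/125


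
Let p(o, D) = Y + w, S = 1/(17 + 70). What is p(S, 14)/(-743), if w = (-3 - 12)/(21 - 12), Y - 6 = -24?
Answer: 59/2229 ≈ 0.026469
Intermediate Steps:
S = 1/87 ≈ 0.011494
Y = -18 (Y = 6 - 24 = -18)
w = -5/3 (w = -15/9 = -15*⅑ = -5/3 ≈ -1.6667)
p(o, D) = -59/3 (p(o, D) = -18 - 5/3 = -59/3)
p(S, 14)/(-743) = -59/3/(-743) = -59/3*(-1/743) = 59/2229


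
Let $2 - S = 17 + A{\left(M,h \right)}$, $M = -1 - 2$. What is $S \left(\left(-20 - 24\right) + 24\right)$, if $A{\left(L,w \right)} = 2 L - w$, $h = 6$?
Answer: $60$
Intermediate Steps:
$M = -3$
$A{\left(L,w \right)} = - w + 2 L$
$S = -3$ ($S = 2 - \left(17 + \left(\left(-1\right) 6 + 2 \left(-3\right)\right)\right) = 2 - \left(17 - 12\right) = 2 - 5 = -3$)
$S \left(\left(-20 - 24\right) + 24\right) = - 3 \left(\left(-20 - 24\right) + 24\right) = - 3 \left(-44 + 24\right) = \left(-3\right) \left(-20\right) = 60$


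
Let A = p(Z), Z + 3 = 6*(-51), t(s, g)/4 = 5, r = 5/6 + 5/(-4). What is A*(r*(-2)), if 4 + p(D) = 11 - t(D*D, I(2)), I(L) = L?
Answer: -65/6 ≈ -10.833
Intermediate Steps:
r = -5/12 (r = 5*(⅙) + 5*(-¼) = ⅚ - 5/4 = -5/12 ≈ -0.41667)
t(s, g) = 20 (t(s, g) = 4*5 = 20)
Z = -309 (Z = -3 + 6*(-51) = -3 - 306 = -309)
p(D) = -13 (p(D) = -4 + (11 - 1*20) = -4 + (11 - 20) = -4 - 9 = -13)
A = -13
A*(r*(-2)) = -(-65)*(-2)/12 = -13*⅚ = -65/6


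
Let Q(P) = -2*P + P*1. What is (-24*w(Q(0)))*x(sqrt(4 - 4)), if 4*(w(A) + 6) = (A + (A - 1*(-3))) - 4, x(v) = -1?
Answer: -150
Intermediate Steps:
Q(P) = -P (Q(P) = -2*P + P = -P)
w(A) = -25/4 + A/2 (w(A) = -6 + ((A + (A - 1*(-3))) - 4)/4 = -6 + ((A + (A + 3)) - 4)/4 = -6 + ((A + (3 + A)) - 4)/4 = -6 + ((3 + 2*A) - 4)/4 = -6 + (-1 + 2*A)/4 = -6 + (-1/4 + A/2) = -25/4 + A/2)
(-24*w(Q(0)))*x(sqrt(4 - 4)) = -24*(-25/4 + (-1*0)/2)*(-1) = -24*(-25/4 + (1/2)*0)*(-1) = -24*(-25/4 + 0)*(-1) = -24*(-25/4)*(-1) = 150*(-1) = -150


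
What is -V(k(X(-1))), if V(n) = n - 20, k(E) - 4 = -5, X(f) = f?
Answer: 21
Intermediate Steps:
k(E) = -1 (k(E) = 4 - 5 = -1)
V(n) = -20 + n
-V(k(X(-1))) = -(-20 - 1) = -1*(-21) = 21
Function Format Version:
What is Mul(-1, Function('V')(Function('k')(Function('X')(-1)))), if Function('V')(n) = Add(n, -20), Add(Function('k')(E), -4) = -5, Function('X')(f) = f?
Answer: 21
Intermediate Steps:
Function('k')(E) = -1 (Function('k')(E) = Add(4, -5) = -1)
Function('V')(n) = Add(-20, n)
Mul(-1, Function('V')(Function('k')(Function('X')(-1)))) = Mul(-1, Add(-20, -1)) = Mul(-1, -21) = 21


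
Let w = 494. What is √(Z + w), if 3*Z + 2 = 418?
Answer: √5694/3 ≈ 25.153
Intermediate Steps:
Z = 416/3 (Z = -⅔ + (⅓)*418 = -⅔ + 418/3 = 416/3 ≈ 138.67)
√(Z + w) = √(416/3 + 494) = √(1898/3) = √5694/3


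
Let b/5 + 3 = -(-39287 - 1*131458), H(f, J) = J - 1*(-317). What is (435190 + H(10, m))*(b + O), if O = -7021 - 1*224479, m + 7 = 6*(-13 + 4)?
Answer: 270938855660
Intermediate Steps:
m = -61 (m = -7 + 6*(-13 + 4) = -7 + 6*(-9) = -7 - 54 = -61)
O = -231500 (O = -7021 - 224479 = -231500)
H(f, J) = 317 + J (H(f, J) = J + 317 = 317 + J)
b = 853710 (b = -15 + 5*(-(-39287 - 1*131458)) = -15 + 5*(-(-39287 - 131458)) = -15 + 5*(-1*(-170745)) = -15 + 5*170745 = -15 + 853725 = 853710)
(435190 + H(10, m))*(b + O) = (435190 + (317 - 61))*(853710 - 231500) = (435190 + 256)*622210 = 435446*622210 = 270938855660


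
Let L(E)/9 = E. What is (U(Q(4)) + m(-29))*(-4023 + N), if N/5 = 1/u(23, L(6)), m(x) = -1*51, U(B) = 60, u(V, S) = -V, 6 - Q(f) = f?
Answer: -832806/23 ≈ -36209.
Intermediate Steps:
Q(f) = 6 - f
L(E) = 9*E
m(x) = -51
N = -5/23 (N = 5/((-1*23)) = 5/(-23) = 5*(-1/23) = -5/23 ≈ -0.21739)
(U(Q(4)) + m(-29))*(-4023 + N) = (60 - 51)*(-4023 - 5/23) = 9*(-92534/23) = -832806/23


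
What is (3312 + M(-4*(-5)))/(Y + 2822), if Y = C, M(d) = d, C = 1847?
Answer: 476/667 ≈ 0.71364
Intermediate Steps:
Y = 1847
(3312 + M(-4*(-5)))/(Y + 2822) = (3312 - 4*(-5))/(1847 + 2822) = (3312 + 20)/4669 = 3332*(1/4669) = 476/667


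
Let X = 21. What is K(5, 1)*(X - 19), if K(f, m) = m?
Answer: 2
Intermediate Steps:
K(5, 1)*(X - 19) = 1*(21 - 19) = 1*2 = 2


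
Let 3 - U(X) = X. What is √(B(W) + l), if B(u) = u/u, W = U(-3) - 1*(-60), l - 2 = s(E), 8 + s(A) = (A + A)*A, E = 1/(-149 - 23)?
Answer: I*√147918/172 ≈ 2.2361*I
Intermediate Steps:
U(X) = 3 - X
E = -1/172 (E = 1/(-172) = -1/172 ≈ -0.0058140)
s(A) = -8 + 2*A² (s(A) = -8 + (A + A)*A = -8 + (2*A)*A = -8 + 2*A²)
l = -88751/14792 (l = 2 + (-8 + 2*(-1/172)²) = 2 + (-8 + 2*(1/29584)) = 2 + (-8 + 1/14792) = 2 - 118335/14792 = -88751/14792 ≈ -5.9999)
W = 66 (W = (3 - 1*(-3)) - 1*(-60) = (3 + 3) + 60 = 6 + 60 = 66)
B(u) = 1
√(B(W) + l) = √(1 - 88751/14792) = √(-73959/14792) = I*√147918/172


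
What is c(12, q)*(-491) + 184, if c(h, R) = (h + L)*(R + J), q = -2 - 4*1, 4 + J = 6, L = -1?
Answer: 21788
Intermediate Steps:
J = 2 (J = -4 + 6 = 2)
q = -6 (q = -2 - 4 = -6)
c(h, R) = (-1 + h)*(2 + R) (c(h, R) = (h - 1)*(R + 2) = (-1 + h)*(2 + R))
c(12, q)*(-491) + 184 = (-2 - 1*(-6) + 2*12 - 6*12)*(-491) + 184 = (-2 + 6 + 24 - 72)*(-491) + 184 = -44*(-491) + 184 = 21604 + 184 = 21788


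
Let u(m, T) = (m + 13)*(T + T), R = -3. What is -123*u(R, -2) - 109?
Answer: 4811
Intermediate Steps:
u(m, T) = 2*T*(13 + m) (u(m, T) = (13 + m)*(2*T) = 2*T*(13 + m))
-123*u(R, -2) - 109 = -246*(-2)*(13 - 3) - 109 = -246*(-2)*10 - 109 = -123*(-40) - 109 = 4920 - 109 = 4811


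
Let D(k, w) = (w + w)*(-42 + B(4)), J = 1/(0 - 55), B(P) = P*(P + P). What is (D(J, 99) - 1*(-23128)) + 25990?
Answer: 47138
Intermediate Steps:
B(P) = 2*P² (B(P) = P*(2*P) = 2*P²)
J = -1/55 (J = 1/(-55) = -1/55 ≈ -0.018182)
D(k, w) = -20*w (D(k, w) = (w + w)*(-42 + 2*4²) = (2*w)*(-42 + 2*16) = (2*w)*(-42 + 32) = (2*w)*(-10) = -20*w)
(D(J, 99) - 1*(-23128)) + 25990 = (-20*99 - 1*(-23128)) + 25990 = (-1980 + 23128) + 25990 = 21148 + 25990 = 47138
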